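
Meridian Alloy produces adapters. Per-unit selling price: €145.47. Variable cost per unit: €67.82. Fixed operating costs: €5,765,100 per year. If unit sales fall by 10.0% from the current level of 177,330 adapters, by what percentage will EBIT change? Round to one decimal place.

Contribution at this volume is 177,330 × €77.65 = €13,769,674.50.
Operating income = contribution − fixed costs = €13,769,674.50 − €5,765,100 = €8,004,574.50.
Degree of operating leverage = €13,769,674.50 / €8,004,574.50 = 1.7202.
So EBIT moves 1.7202 × (-10.0%) = -17.2%.

-17.2%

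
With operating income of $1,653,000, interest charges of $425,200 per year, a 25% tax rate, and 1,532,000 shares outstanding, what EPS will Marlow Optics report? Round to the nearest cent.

$0.60

Interest = $425,200.00, so EBT = $1,653,000 − $425,200.00 = $1,227,800.00.
Net income = $1,227,800.00 × (1 − 0.25) = $920,850.00.
Per share: $920,850.00 / 1,532,000 shares = $0.60.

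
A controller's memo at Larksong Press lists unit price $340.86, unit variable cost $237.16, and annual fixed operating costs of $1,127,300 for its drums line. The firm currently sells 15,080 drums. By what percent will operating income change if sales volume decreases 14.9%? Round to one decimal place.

-53.4%

At 15,080 units, contribution = 15,080 × $103.70 = $1,563,796.00.
Subtracting fixed costs: EBIT = $1,563,796.00 − $1,127,300 = $436,496.00.
Degree of operating leverage = $1,563,796.00 / $436,496.00 = 3.5826.
Operating income changes by 3.5826 × -14.9% = -53.4%.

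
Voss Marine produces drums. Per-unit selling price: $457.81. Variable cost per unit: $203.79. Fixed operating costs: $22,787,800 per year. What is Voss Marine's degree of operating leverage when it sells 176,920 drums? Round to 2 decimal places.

Contribution at this volume is 176,920 × $254.02 = $44,941,218.40.
Operating income = contribution − fixed costs = $44,941,218.40 − $22,787,800 = $22,153,418.40.
Degree of operating leverage = $44,941,218.40 / $22,153,418.40 = 2.0286.

2.03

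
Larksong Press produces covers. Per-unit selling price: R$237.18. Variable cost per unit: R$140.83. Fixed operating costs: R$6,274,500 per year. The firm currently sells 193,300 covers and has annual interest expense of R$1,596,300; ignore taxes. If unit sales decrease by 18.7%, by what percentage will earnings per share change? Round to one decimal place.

-32.4%

Total contribution margin = 193,300 × R$96.35 = R$18,624,455.00.
Subtracting fixed costs: EBIT = R$18,624,455.00 − R$6,274,500 = R$12,349,955.00.
After interest of R$1,596,300.00, pre-tax earnings = R$10,753,655.00.
Degree of combined leverage = contribution ÷ (EBIT − I) = R$18,624,455.00 ÷ R$10,753,655.00 = 1.7319.
EPS therefore changes by 1.7319 × (-18.7%) = -32.4%.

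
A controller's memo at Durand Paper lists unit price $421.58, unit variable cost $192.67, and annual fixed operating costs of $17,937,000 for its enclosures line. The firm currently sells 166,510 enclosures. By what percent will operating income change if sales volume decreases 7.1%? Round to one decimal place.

At 166,510 units, contribution = 166,510 × $228.91 = $38,115,804.10.
Operating income = contribution − fixed costs = $38,115,804.10 − $17,937,000 = $20,178,804.10.
Degree of operating leverage = $38,115,804.10 / $20,178,804.10 = 1.8889.
Operating income changes by 1.8889 × -7.1% = -13.4%.

-13.4%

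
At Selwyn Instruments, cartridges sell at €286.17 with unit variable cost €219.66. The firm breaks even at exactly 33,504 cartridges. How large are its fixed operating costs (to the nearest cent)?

€2,228,351.04

Unit CM = price − variable cost = €286.17 − €219.66 = €66.51.
Fixed costs = break-even units × CM = 33,504 × €66.51 = €2,228,351.04.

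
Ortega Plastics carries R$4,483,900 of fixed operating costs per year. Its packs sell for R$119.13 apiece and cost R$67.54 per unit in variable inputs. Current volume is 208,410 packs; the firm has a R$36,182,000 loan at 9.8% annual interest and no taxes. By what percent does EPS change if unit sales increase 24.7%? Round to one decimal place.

+97.6%

Total contribution margin = 208,410 × R$51.59 = R$10,751,871.90.
EBIT = R$10,751,871.90 − R$4,483,900 = R$6,267,971.90.
After interest of R$3,545,836.00, pre-tax earnings = R$2,722,135.90.
DCL = total CM / (EBIT − I) = R$10,751,871.90 / R$2,722,135.90 = 3.9498.
EPS therefore changes by 3.9498 × (+24.7%) = +97.6%.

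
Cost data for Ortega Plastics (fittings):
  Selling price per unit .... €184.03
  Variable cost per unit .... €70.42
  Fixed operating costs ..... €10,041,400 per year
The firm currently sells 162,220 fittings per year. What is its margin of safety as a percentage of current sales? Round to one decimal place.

45.5%

Unit CM = price − variable cost = €184.03 − €70.42 = €113.61. Break-even units = €10,041,400 ÷ €113.61 = 88,384.83; break-even revenue = 88,384.83 × €184.03 = €16,265,459.40.
Actual sales revenue = 162,220 × €184.03 = €29,853,346.60.
Margin of safety = (€29,853,346.60 − €16,265,459.40) ÷ €29,853,346.60 = 45.5%.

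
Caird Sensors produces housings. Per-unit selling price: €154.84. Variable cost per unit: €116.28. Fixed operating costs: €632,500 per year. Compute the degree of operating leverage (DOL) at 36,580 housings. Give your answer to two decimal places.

Total contribution margin = 36,580 × €38.56 = €1,410,524.80.
Subtracting fixed costs: EBIT = €1,410,524.80 − €632,500 = €778,024.80.
DOL = contribution ÷ EBIT = €1,410,524.80 ÷ €778,024.80 = 1.8130.

1.81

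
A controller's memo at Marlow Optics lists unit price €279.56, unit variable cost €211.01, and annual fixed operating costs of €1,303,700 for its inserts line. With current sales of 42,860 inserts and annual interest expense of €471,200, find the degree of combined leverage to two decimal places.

2.53

Total contribution margin = 42,860 × €68.55 = €2,938,053.00.
Subtracting fixed costs: EBIT = €2,938,053.00 − €1,303,700 = €1,634,353.00. Interest = €471,200.00.
DOL = €2,938,053.00 ÷ €1,634,353.00 = 1.7977; DFL = €1,634,353.00 ÷ €1,163,153.00 = 1.4051.
DCL = DOL × DFL = 1.7977 × 1.4051 = 2.5259.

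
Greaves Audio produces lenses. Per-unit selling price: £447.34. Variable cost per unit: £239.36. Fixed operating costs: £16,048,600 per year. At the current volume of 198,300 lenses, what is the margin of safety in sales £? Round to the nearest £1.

£54,188,911

Contribution margin per unit = £447.34 − £239.36 = £207.98. Break-even units = £16,048,600 ÷ £207.98 = 77,164.15; break-even revenue = 77,164.15 × £447.34 = £34,518,611.04.
Current sales = 198,300 × £447.34 = £88,707,522.00.
Margin of safety = £88,707,522.00 − £34,518,611.04 = £54,188,911.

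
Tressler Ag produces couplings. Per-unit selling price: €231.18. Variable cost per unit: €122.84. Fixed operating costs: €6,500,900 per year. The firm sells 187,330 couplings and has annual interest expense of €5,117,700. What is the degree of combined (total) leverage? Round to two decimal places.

2.34

Contribution at this volume is 187,330 × €108.34 = €20,295,332.20.
Operating income = contribution − fixed costs = €20,295,332.20 − €6,500,900 = €13,794,432.20. Interest = €5,117,700.00, so EBIT − I = €8,676,732.20.
Degree of total leverage = total CM / (EBIT − interest) = €20,295,332.20 / €8,676,732.20 = 2.3391.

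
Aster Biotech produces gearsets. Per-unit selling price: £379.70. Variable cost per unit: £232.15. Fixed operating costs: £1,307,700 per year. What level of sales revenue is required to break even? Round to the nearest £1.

£3,365,189

Contribution margin per unit = £379.70 − £232.15 = £147.55, a CM ratio of £147.55 ÷ £379.70 = 0.3886.
Break-even sales = FC ÷ CM ratio = £1,307,700 × £379.70 / £147.55 = £3,365,189.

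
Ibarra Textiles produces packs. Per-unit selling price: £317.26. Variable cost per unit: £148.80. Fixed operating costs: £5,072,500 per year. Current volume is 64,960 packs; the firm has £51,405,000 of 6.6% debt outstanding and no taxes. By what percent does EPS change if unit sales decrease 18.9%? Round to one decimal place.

Total contribution margin = 64,960 × £168.46 = £10,943,161.60.
EBIT = £10,943,161.60 − £5,072,500 = £5,870,661.60.
After interest of £3,392,730.00, pre-tax earnings = £2,477,931.60.
Degree of combined leverage = contribution ÷ (EBIT − I) = £10,943,161.60 ÷ £2,477,931.60 = 4.4162.
%ΔEPS = DCL × %ΔSales = 4.4162 × -18.9% = -83.5%.

-83.5%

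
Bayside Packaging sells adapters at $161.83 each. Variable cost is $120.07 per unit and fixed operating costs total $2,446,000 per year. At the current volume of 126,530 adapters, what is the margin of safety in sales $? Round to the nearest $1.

Each unit contributes $161.83 − $120.07 = $41.76. Break-even units = $2,446,000 ÷ $41.76 = 58,572.80; break-even revenue = 58,572.80 × $161.83 = $9,478,835.73.
Current sales = 126,530 × $161.83 = $20,476,349.90.
Margin of safety = $20,476,349.90 − $9,478,835.73 = $10,997,514.

$10,997,514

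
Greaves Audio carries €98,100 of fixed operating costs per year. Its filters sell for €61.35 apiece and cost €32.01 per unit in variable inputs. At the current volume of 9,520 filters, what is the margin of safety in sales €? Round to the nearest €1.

Contribution margin per unit = €61.35 − €32.01 = €29.34. Break-even units = €98,100 ÷ €29.34 = 3,343.56; break-even revenue = 3,343.56 × €61.35 = €205,127.30.
Current sales = 9,520 × €61.35 = €584,052.00.
Margin of safety = €584,052.00 − €205,127.30 = €378,925.

€378,925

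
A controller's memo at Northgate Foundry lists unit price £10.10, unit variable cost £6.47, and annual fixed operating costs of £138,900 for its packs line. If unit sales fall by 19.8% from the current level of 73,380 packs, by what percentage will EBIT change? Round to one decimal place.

-41.4%

Contribution at this volume is 73,380 × £3.63 = £266,369.40.
Subtracting fixed costs: EBIT = £266,369.40 − £138,900 = £127,469.40.
Degree of operating leverage = £266,369.40 / £127,469.40 = 2.0897.
Operating income changes by 2.0897 × -19.8% = -41.4%.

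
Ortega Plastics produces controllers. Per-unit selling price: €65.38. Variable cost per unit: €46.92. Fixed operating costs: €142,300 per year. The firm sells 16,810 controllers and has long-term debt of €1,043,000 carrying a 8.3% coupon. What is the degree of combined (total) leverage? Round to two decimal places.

3.81

Total contribution margin = 16,810 × €18.46 = €310,312.60.
Subtracting fixed costs: EBIT = €310,312.60 − €142,300 = €168,012.60. Interest = €86,569.00, so EBIT − I = €81,443.60.
DCL = contribution ÷ (EBIT − I) = €310,312.60 ÷ €81,443.60 = 3.8102.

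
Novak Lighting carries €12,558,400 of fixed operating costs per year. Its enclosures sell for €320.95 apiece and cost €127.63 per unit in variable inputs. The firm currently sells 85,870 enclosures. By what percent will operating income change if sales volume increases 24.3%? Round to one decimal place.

Contribution at this volume is 85,870 × €193.32 = €16,600,388.40.
Operating income = contribution − fixed costs = €16,600,388.40 − €12,558,400 = €4,041,988.40.
Degree of operating leverage = €16,600,388.40 / €4,041,988.40 = 4.1070.
%ΔEBIT = DOL × %ΔSales = 4.1070 × +24.3% = +99.8%.

+99.8%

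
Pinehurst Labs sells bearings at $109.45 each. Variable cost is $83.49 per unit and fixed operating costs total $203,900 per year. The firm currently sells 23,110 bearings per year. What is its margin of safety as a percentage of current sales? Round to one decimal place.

Each unit contributes $109.45 − $83.49 = $25.96. Break-even units = $203,900 ÷ $25.96 = 7,854.39; break-even revenue = 7,854.39 × $109.45 = $859,663.14.
Actual sales revenue = 23,110 × $109.45 = $2,529,389.50.
Margin of safety = ($2,529,389.50 − $859,663.14) ÷ $2,529,389.50 = 66.0%.

66.0%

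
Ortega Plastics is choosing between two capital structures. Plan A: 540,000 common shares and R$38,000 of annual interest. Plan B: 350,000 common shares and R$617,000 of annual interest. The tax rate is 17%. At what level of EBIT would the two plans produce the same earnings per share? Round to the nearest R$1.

At indifference, (EBIT − 38,000)(1 − t)/540,000 = (EBIT − 617,000)(1 − t)/350,000.
The (1 − t) factor cancels: (EBIT − 38,000) × 350,000 = (EBIT − 617,000) × 540,000.
Solving, EBIT = (617,000·540,000 − 38,000·350,000) / (540,000 − 350,000) = 319,880,000,000 / 190,000 = 1,683,578.95.

R$1,683,579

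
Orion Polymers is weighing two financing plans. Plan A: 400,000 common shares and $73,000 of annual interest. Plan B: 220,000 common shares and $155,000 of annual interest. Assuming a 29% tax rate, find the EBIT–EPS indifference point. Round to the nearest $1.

Set EPS_A = EPS_B: (EBIT − $73,000)(1 − 0.29) ÷ 400,000 = (EBIT − $155,000)(1 − 0.29) ÷ 220,000.
The (1 − t) factor cancels: (EBIT − 73,000) × 220,000 = (EBIT − 155,000) × 400,000.
EBIT × (400,000 − 220,000) = 155,000 × 400,000 − 73,000 × 220,000 = 45,940,000,000, so EBIT = 45,940,000,000 ÷ 180,000 = 255,222.22.

$255,222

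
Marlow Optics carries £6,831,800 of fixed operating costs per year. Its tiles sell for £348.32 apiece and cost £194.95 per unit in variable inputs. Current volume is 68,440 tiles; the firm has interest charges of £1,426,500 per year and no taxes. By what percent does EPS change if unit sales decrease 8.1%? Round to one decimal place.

-38.0%

Contribution at this volume is 68,440 × £153.37 = £10,496,642.80.
Operating income = contribution − fixed costs = £10,496,642.80 − £6,831,800 = £3,664,842.80.
Interest = £1,426,500.00, so EBIT − I = £2,238,342.80.
Degree of combined leverage = contribution ÷ (EBIT − I) = £10,496,642.80 ÷ £2,238,342.80 = 4.6895.
%ΔEPS = DCL × %ΔSales = 4.6895 × -8.1% = -38.0%.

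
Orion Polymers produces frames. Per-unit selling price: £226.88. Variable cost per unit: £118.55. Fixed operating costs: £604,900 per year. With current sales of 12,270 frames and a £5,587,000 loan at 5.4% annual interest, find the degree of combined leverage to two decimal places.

3.15

Contribution at this volume is 12,270 × £108.33 = £1,329,209.10.
EBIT = £1,329,209.10 − £604,900 = £724,309.10. Interest = £301,698.00.
DOL = £1,329,209.10 ÷ £724,309.10 = 1.8351; DFL = £724,309.10 ÷ £422,611.10 = 1.7139.
Combined leverage = 1.8351 × 1.7139 = 3.1452.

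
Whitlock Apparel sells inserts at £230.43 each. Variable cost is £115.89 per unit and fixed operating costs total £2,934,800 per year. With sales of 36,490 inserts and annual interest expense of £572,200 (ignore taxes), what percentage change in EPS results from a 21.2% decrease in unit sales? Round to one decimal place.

-131.7%

At 36,490 units, contribution = 36,490 × £114.54 = £4,179,564.60.
Subtracting fixed costs: EBIT = £4,179,564.60 − £2,934,800 = £1,244,764.60.
After interest of £572,200.00, pre-tax earnings = £672,564.60.
Degree of combined leverage = contribution ÷ (EBIT − I) = £4,179,564.60 ÷ £672,564.60 = 6.2144.
EPS therefore changes by 6.2144 × (-21.2%) = -131.7%.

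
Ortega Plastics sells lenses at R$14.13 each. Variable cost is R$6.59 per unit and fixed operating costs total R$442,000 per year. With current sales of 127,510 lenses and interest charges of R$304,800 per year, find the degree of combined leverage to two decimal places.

Contribution at this volume is 127,510 × R$7.54 = R$961,425.40.
Operating income = contribution − fixed costs = R$961,425.40 − R$442,000 = R$519,425.40. Interest = R$304,800.00.
DOL = R$961,425.40 ÷ R$519,425.40 = 1.8509; DFL = R$519,425.40 ÷ R$214,625.40 = 2.4201.
Combined leverage = 1.8509 × 2.4201 = 4.4794.

4.48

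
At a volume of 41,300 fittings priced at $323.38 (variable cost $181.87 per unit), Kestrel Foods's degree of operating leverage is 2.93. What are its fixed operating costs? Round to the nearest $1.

$3,849,700

At 41,300 units, contribution = 41,300 × $141.51 = $5,844,363.00.
DOL = contribution / EBIT, so EBIT = $5,844,363.00 / 2.93 = $1,994,663.14.
Fixed costs = CM − EBIT = $5,844,363.00 − $1,994,663.14 = $3,849,700.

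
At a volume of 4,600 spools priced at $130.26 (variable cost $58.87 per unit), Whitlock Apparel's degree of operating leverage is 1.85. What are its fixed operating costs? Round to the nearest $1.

Contribution at this volume is 4,600 × $71.39 = $328,394.00.
DOL = contribution / EBIT, so EBIT = $328,394.00 / 1.85 = $177,510.27.
And FC = contribution − EBIT = $328,394.00 − $177,510.27 = $150,884.

$150,884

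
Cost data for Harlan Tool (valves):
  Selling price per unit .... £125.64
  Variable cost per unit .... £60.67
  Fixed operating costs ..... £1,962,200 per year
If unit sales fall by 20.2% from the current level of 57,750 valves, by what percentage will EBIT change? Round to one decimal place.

Total contribution margin = 57,750 × £64.97 = £3,752,017.50.
EBIT = £3,752,017.50 − £1,962,200 = £1,789,817.50.
So DOL = total CM / EBIT = £3,752,017.50 / £1,789,817.50 = 2.0963.
So EBIT moves 2.0963 × (-20.2%) = -42.3%.

-42.3%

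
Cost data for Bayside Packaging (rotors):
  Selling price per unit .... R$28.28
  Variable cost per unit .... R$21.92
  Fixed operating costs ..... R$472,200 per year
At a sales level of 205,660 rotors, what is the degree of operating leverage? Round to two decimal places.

1.56

Total contribution margin = 205,660 × R$6.36 = R$1,307,997.60.
Subtracting fixed costs: EBIT = R$1,307,997.60 − R$472,200 = R$835,797.60.
So DOL = total CM / EBIT = R$1,307,997.60 / R$835,797.60 = 1.5650.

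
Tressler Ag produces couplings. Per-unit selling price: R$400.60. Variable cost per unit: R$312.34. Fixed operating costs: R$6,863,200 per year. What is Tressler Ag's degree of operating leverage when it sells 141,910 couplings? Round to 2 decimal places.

Contribution at this volume is 141,910 × R$88.26 = R$12,524,976.60.
Subtracting fixed costs: EBIT = R$12,524,976.60 − R$6,863,200 = R$5,661,776.60.
Degree of operating leverage = R$12,524,976.60 / R$5,661,776.60 = 2.2122.

2.21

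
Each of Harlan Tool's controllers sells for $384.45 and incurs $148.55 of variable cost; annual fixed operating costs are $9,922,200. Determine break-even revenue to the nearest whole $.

CM per unit = $384.45 − $148.55 = $235.90; CM ratio = $235.90 / $384.45 = 0.6136.
Break-even revenue = fixed costs × price ÷ CM = $9,922,200 × $384.45 ÷ $235.90 = $16,170,368.

$16,170,368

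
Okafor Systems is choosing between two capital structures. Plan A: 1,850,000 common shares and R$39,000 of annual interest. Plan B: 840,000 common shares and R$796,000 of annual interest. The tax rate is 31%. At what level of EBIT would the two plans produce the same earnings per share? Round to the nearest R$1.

Set EPS_A = EPS_B: (EBIT − R$39,000)(1 − 0.31) ÷ 1,850,000 = (EBIT − R$796,000)(1 − 0.31) ÷ 840,000.
Cancelling (1 − t) and cross-multiplying: 840,000·(EBIT − 39,000) = 1,850,000·(EBIT − 796,000).
Solving, EBIT = (796,000·1,850,000 − 39,000·840,000) / (1,850,000 − 840,000) = 1,439,840,000,000 / 1,010,000 = 1,425,584.16.

R$1,425,584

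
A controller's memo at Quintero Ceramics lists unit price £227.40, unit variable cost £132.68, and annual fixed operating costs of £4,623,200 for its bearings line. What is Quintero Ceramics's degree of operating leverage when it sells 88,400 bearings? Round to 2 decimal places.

2.23

Total contribution margin = 88,400 × £94.72 = £8,373,248.00.
Operating income = contribution − fixed costs = £8,373,248.00 − £4,623,200 = £3,750,048.00.
DOL = contribution ÷ EBIT = £8,373,248.00 ÷ £3,750,048.00 = 2.2328.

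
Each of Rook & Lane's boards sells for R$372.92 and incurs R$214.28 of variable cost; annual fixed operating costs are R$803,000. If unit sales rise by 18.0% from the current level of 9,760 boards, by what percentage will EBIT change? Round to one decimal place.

+37.4%

Total contribution margin = 9,760 × R$158.64 = R$1,548,326.40.
EBIT = R$1,548,326.40 − R$803,000 = R$745,326.40.
DOL = contribution ÷ EBIT = R$1,548,326.40 ÷ R$745,326.40 = 2.0774.
Operating income changes by 2.0774 × +18.0% = +37.4%.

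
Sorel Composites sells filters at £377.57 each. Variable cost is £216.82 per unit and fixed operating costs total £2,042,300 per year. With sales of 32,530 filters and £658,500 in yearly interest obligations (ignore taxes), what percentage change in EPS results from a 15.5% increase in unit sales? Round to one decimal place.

+32.1%

Contribution at this volume is 32,530 × £160.75 = £5,229,197.50.
Subtracting fixed costs: EBIT = £5,229,197.50 − £2,042,300 = £3,186,897.50.
Interest = £658,500.00, so EBIT − I = £2,528,397.50.
Degree of combined leverage = contribution ÷ (EBIT − I) = £5,229,197.50 ÷ £2,528,397.50 = 2.0682.
EPS therefore changes by 2.0682 × (+15.5%) = +32.1%.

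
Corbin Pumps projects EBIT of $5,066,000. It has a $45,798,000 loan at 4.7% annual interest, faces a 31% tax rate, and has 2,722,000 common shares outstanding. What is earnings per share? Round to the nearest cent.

Interest = $2,152,506.00, so EBT = $5,066,000 − $2,152,506.00 = $2,913,494.00.
After tax at 31%: net income = $2,913,494.00 × 0.69 = $2,010,310.86.
EPS = $2,010,310.86 ÷ 2,722,000 = $0.74.

$0.74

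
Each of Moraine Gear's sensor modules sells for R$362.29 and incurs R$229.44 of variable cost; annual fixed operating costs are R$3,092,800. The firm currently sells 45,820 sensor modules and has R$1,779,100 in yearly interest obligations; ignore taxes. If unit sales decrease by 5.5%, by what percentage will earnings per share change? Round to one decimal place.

-27.5%

Contribution at this volume is 45,820 × R$132.85 = R$6,087,187.00.
EBIT = R$6,087,187.00 − R$3,092,800 = R$2,994,387.00.
Interest = R$1,779,100.00, so EBIT − I = R$1,215,287.00.
DCL = total CM / (EBIT − I) = R$6,087,187.00 / R$1,215,287.00 = 5.0088.
%ΔEPS = DCL × %ΔSales = 5.0088 × -5.5% = -27.5%.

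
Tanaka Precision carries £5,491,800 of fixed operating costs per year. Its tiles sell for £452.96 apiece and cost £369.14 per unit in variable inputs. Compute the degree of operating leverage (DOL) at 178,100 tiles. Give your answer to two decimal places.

Contribution at this volume is 178,100 × £83.82 = £14,928,342.00.
Operating income = contribution − fixed costs = £14,928,342.00 − £5,491,800 = £9,436,542.00.
DOL = contribution ÷ EBIT = £14,928,342.00 ÷ £9,436,542.00 = 1.5820.

1.58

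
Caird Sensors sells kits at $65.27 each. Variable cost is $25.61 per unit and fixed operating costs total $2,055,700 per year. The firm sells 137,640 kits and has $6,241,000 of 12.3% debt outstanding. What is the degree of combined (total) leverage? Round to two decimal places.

At 137,640 units, contribution = 137,640 × $39.66 = $5,458,802.40.
Operating income = contribution − fixed costs = $5,458,802.40 − $2,055,700 = $3,403,102.40. Interest = $767,643.00.
DOL = $5,458,802.40 ÷ $3,403,102.40 = 1.6041; DFL = $3,403,102.40 ÷ $2,635,459.40 = 1.2913.
DCL = DOL × DFL = 1.6041 × 1.2913 = 2.0714.

2.07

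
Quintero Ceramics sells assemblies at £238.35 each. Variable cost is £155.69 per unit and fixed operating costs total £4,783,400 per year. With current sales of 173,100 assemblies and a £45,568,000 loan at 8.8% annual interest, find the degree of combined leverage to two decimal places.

At 173,100 units, contribution = 173,100 × £82.66 = £14,308,446.00.
EBIT = £14,308,446.00 − £4,783,400 = £9,525,046.00. Interest = £4,009,984.00, so EBIT − I = £5,515,062.00.
Degree of total leverage = total CM / (EBIT − interest) = £14,308,446.00 / £5,515,062.00 = 2.5944.

2.59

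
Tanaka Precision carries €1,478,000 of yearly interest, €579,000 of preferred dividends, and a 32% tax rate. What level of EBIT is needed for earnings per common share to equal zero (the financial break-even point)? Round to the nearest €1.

€2,329,471

Preferred dividends are paid after tax, so their pre-tax equivalent is €579,000 ÷ (1 − 0.32) = €851,470.59.
EPS = 0 when EBIT covers interest plus the pre-tax preferred burden: €1,478,000 + €851,470.59 = €2,329,470.59.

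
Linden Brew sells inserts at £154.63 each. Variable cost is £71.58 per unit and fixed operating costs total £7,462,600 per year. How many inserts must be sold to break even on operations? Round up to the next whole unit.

89,857 inserts

Each unit contributes £154.63 − £71.58 = £83.05.
Break-even volume = fixed costs ÷ CM per unit = £7,462,600 ÷ £83.05 = 89,856.71, so 89,857 inserts.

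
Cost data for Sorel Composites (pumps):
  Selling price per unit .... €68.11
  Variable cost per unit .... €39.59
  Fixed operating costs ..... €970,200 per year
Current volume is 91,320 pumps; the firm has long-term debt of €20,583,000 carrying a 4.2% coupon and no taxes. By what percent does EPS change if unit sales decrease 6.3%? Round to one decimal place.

Total contribution margin = 91,320 × €28.52 = €2,604,446.40.
Operating income = contribution − fixed costs = €2,604,446.40 − €970,200 = €1,634,246.40.
Interest = €864,486.00, so EBIT − I = €769,760.40.
Degree of combined leverage = contribution ÷ (EBIT − I) = €2,604,446.40 ÷ €769,760.40 = 3.3835.
%ΔEPS = DCL × %ΔSales = 3.3835 × -6.3% = -21.3%.

-21.3%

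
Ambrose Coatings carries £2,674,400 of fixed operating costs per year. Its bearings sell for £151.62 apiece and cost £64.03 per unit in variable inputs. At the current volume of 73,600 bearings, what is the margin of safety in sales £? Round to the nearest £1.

Unit CM = price − variable cost = £151.62 − £64.03 = £87.59. Break-even units = £2,674,400 ÷ £87.59 = 30,533.17; break-even revenue = 30,533.17 × £151.62 = £4,629,438.61.
Actual sales revenue = 73,600 × £151.62 = £11,159,232.00.
Margin of safety = £11,159,232.00 − £4,629,438.61 = £6,529,793.

£6,529,793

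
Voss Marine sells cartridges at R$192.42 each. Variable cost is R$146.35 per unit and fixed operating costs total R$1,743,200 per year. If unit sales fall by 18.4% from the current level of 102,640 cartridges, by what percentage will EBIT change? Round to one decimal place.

-29.1%

Contribution at this volume is 102,640 × R$46.07 = R$4,728,624.80.
EBIT = R$4,728,624.80 − R$1,743,200 = R$2,985,424.80.
So DOL = total CM / EBIT = R$4,728,624.80 / R$2,985,424.80 = 1.5839.
Operating income changes by 1.5839 × -18.4% = -29.1%.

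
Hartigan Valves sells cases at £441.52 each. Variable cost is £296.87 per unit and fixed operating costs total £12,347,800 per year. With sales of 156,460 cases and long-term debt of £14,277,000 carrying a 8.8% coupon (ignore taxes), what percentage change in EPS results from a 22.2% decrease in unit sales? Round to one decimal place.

-55.7%

At 156,460 units, contribution = 156,460 × £144.65 = £22,631,939.00.
Operating income = contribution − fixed costs = £22,631,939.00 − £12,347,800 = £10,284,139.00.
Interest = £1,256,376.00, so EBIT − I = £9,027,763.00.
Degree of combined leverage = contribution ÷ (EBIT − I) = £22,631,939.00 ÷ £9,027,763.00 = 2.5069.
EPS therefore changes by 2.5069 × (-22.2%) = -55.7%.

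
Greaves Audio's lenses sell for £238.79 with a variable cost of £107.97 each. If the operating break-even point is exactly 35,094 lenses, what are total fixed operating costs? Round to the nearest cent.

£4,590,997.08

Each unit contributes £238.79 − £107.97 = £130.82.
Since BE = FC / CM, FC = 35,094 × £130.82 = £4,590,997.08.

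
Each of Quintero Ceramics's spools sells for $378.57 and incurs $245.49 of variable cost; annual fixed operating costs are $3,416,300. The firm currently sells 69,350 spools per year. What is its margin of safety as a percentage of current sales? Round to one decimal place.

63.0%

Contribution margin per unit = $378.57 − $245.49 = $133.08. Break-even units = $3,416,300 ÷ $133.08 = 25,671.02; break-even revenue = 25,671.02 × $378.57 = $9,718,279.91.
Actual sales revenue = 69,350 × $378.57 = $26,253,829.50.
Margin of safety = ($26,253,829.50 − $9,718,279.91) ÷ $26,253,829.50 = 63.0%.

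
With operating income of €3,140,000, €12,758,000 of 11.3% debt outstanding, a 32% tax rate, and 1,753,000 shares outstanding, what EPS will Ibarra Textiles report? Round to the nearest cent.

€0.66

Pre-tax income = €3,140,000 − €1,441,654.00 = €1,698,346.00.
Net income = €1,698,346.00 × (1 − 0.32) = €1,154,875.28.
Per share: €1,154,875.28 / 1,753,000 shares = €0.66.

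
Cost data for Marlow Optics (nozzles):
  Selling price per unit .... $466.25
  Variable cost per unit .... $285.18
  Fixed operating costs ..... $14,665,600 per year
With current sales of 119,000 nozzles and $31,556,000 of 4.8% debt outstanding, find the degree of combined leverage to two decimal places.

At 119,000 units, contribution = 119,000 × $181.07 = $21,547,330.00.
EBIT = $21,547,330.00 − $14,665,600 = $6,881,730.00. Interest = $1,514,688.00, so EBIT − I = $5,367,042.00.
DCL = contribution ÷ (EBIT − I) = $21,547,330.00 ÷ $5,367,042.00 = 4.0147.

4.01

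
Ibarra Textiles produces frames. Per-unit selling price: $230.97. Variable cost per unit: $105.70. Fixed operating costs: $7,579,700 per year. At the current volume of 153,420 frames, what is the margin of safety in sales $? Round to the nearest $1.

$21,460,138

Contribution margin per unit = $230.97 − $105.70 = $125.27. Break-even units = $7,579,700 ÷ $125.27 = 60,506.91; break-even revenue = 60,506.91 × $230.97 = $13,975,279.87.
Actual sales revenue = 153,420 × $230.97 = $35,435,417.40.
Margin of safety = $35,435,417.40 − $13,975,279.87 = $21,460,138.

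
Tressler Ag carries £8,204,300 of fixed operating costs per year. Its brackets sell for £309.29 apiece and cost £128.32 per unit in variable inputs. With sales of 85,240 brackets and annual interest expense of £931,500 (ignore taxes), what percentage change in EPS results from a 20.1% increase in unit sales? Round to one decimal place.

+49.3%

Total contribution margin = 85,240 × £180.97 = £15,425,882.80.
Operating income = contribution − fixed costs = £15,425,882.80 − £8,204,300 = £7,221,582.80.
Interest = £931,500.00, so EBIT − I = £6,290,082.80.
Degree of combined leverage = contribution ÷ (EBIT − I) = £15,425,882.80 ÷ £6,290,082.80 = 2.4524.
%ΔEPS = DCL × %ΔSales = 2.4524 × +20.1% = +49.3%.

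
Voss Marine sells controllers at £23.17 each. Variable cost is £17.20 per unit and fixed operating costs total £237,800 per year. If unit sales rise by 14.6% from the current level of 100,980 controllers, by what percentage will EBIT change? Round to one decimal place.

+24.1%

At 100,980 units, contribution = 100,980 × £5.97 = £602,850.60.
EBIT = £602,850.60 − £237,800 = £365,050.60.
DOL = contribution ÷ EBIT = £602,850.60 ÷ £365,050.60 = 1.6514.
So EBIT moves 1.6514 × (+14.6%) = +24.1%.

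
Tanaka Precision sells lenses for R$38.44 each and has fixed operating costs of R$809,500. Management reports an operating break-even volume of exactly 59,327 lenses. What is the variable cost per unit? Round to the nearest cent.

At break-even, FC = Q × (P − VC), so P − VC = R$809,500 ÷ 59,327 = R$13.6447.
Hence VC = price − CM = R$38.44 − R$13.6447 = R$24.80.

R$24.80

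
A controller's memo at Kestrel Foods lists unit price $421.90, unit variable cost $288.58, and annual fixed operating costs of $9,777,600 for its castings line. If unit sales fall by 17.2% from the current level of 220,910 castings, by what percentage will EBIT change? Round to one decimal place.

-25.7%

Contribution at this volume is 220,910 × $133.32 = $29,451,721.20.
EBIT = $29,451,721.20 − $9,777,600 = $19,674,121.20.
So DOL = total CM / EBIT = $29,451,721.20 / $19,674,121.20 = 1.4970.
Operating income changes by 1.4970 × -17.2% = -25.7%.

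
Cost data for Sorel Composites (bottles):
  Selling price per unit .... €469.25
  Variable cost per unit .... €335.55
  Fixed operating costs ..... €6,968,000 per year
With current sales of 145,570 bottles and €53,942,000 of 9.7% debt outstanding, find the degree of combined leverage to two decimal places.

2.68

Contribution at this volume is 145,570 × €133.70 = €19,462,709.00.
EBIT = €19,462,709.00 − €6,968,000 = €12,494,709.00. Interest = €5,232,374.00.
DOL = €19,462,709.00 ÷ €12,494,709.00 = 1.5577; DFL = €12,494,709.00 ÷ €7,262,335.00 = 1.7205.
Combined leverage = 1.5577 × 1.7205 = 2.6800.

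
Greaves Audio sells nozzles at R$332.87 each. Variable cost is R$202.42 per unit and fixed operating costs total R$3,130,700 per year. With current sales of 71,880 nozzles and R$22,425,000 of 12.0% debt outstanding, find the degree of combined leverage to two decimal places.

Total contribution margin = 71,880 × R$130.45 = R$9,376,746.00.
EBIT = R$9,376,746.00 − R$3,130,700 = R$6,246,046.00. Interest = R$2,691,000.00, so EBIT − I = R$3,555,046.00.
DCL = contribution ÷ (EBIT − I) = R$9,376,746.00 ÷ R$3,555,046.00 = 2.6376.

2.64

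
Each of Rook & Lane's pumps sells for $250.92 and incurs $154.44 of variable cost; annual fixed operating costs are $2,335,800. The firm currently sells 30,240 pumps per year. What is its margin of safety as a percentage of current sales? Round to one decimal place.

Unit CM = price − variable cost = $250.92 − $154.44 = $96.48. Break-even units = $2,335,800 ÷ $96.48 = 24,210.20; break-even revenue = 24,210.20 × $250.92 = $6,074,823.13.
Current sales = 30,240 × $250.92 = $7,587,820.80.
Margin of safety = ($7,587,820.80 − $6,074,823.13) ÷ $7,587,820.80 = 19.9%.

19.9%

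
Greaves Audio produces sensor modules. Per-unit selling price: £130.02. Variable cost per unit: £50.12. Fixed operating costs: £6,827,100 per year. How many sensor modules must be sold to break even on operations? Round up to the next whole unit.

85,446 sensor modules

Contribution margin per unit = £130.02 − £50.12 = £79.90.
Break-even Q = £6,827,100 / £79.90 = 85,445.56 → 85,446 sensor modules.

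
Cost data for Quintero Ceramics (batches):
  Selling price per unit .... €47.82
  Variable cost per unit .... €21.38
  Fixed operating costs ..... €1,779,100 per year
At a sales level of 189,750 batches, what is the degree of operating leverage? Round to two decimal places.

Total contribution margin = 189,750 × €26.44 = €5,016,990.00.
Operating income = contribution − fixed costs = €5,016,990.00 − €1,779,100 = €3,237,890.00.
Degree of operating leverage = €5,016,990.00 / €3,237,890.00 = 1.5495.

1.55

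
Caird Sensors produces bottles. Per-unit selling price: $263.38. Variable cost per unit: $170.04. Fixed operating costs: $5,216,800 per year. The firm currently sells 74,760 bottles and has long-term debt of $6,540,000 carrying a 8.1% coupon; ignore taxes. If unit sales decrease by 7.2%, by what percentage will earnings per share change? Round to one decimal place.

Total contribution margin = 74,760 × $93.34 = $6,978,098.40.
EBIT = $6,978,098.40 − $5,216,800 = $1,761,298.40.
Interest = $529,740.00, so EBIT − I = $1,231,558.40.
Degree of combined leverage = contribution ÷ (EBIT − I) = $6,978,098.40 ÷ $1,231,558.40 = 5.6661.
%ΔEPS = DCL × %ΔSales = 5.6661 × -7.2% = -40.8%.

-40.8%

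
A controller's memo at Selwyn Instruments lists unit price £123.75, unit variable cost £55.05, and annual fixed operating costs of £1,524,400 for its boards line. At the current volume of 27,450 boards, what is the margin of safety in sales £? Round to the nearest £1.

£651,020

Contribution margin per unit = £123.75 − £55.05 = £68.70. Break-even units = £1,524,400 ÷ £68.70 = 22,189.23; break-even revenue = 22,189.23 × £123.75 = £2,745,917.03.
Actual sales revenue = 27,450 × £123.75 = £3,396,937.50.
Margin of safety = £3,396,937.50 − £2,745,917.03 = £651,020.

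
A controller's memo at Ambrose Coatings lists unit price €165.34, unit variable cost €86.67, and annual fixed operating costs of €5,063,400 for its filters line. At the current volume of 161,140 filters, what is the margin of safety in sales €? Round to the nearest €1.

Each unit contributes €165.34 − €86.67 = €78.67. Break-even units = €5,063,400 ÷ €78.67 = 64,362.53; break-even revenue = 64,362.53 × €165.34 = €10,641,700.22.
Actual sales revenue = 161,140 × €165.34 = €26,642,887.60.
Margin of safety = €26,642,887.60 − €10,641,700.22 = €16,001,187.

€16,001,187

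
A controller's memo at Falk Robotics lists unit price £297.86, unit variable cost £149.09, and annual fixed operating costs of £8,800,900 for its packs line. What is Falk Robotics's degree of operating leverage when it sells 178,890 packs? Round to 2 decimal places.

Total contribution margin = 178,890 × £148.77 = £26,613,465.30.
Subtracting fixed costs: EBIT = £26,613,465.30 − £8,800,900 = £17,812,565.30.
So DOL = total CM / EBIT = £26,613,465.30 / £17,812,565.30 = 1.4941.

1.49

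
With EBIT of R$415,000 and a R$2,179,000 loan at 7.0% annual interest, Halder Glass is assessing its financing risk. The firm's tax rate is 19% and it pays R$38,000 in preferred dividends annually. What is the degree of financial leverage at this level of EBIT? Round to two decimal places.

Interest = R$152,530.00.
Preferred dividends grossed up pre-tax: R$38,000 / (1 − 0.19) = R$46,913.58.
DFL = EBIT ÷ [EBIT − I − D_p/(1−t)] = R$415,000 ÷ [R$415,000 − R$152,530.00 − R$46,913.58] = R$415,000 ÷ R$215,556.42 = 1.9253.

1.93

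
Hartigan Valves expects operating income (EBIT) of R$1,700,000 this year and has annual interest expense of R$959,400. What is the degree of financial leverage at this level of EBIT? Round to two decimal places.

2.30

Annual interest charges come to R$959,400.00.
DFL = EBIT ÷ (EBIT − I) = R$1,700,000 ÷ (R$1,700,000 − R$959,400.00) = R$1,700,000 ÷ R$740,600.00 = 2.2954.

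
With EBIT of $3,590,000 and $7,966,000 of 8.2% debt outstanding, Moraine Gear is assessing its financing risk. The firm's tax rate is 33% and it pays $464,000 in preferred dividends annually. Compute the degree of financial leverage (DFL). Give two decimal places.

Interest = $653,212.00.
Preferred dividends grossed up pre-tax: $464,000 / (1 − 0.33) = $692,537.31.
DFL = EBIT ÷ [EBIT − I − D_p/(1−t)] = $3,590,000 ÷ [$3,590,000 − $653,212.00 − $692,537.31] = $3,590,000 ÷ $2,244,250.69 = 1.5996.

1.60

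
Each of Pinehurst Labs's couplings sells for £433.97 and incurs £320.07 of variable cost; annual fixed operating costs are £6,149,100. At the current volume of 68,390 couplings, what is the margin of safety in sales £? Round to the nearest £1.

£6,250,543

Contribution margin per unit = £433.97 − £320.07 = £113.90. Break-even units = £6,149,100 ÷ £113.90 = 53,986.83; break-even revenue = 53,986.83 × £433.97 = £23,428,664.86.
Current sales = 68,390 × £433.97 = £29,679,208.30.
Margin of safety = £29,679,208.30 − £23,428,664.86 = £6,250,543.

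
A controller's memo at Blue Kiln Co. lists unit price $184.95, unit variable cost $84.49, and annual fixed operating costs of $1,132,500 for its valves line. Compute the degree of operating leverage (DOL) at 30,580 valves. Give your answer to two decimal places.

1.58

At 30,580 units, contribution = 30,580 × $100.46 = $3,072,066.80.
Subtracting fixed costs: EBIT = $3,072,066.80 − $1,132,500 = $1,939,566.80.
DOL = contribution ÷ EBIT = $3,072,066.80 ÷ $1,939,566.80 = 1.5839.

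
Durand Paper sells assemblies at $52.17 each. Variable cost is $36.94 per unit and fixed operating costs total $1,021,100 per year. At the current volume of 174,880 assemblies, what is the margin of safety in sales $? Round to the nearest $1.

$5,625,736

Contribution margin per unit = $52.17 − $36.94 = $15.23. Break-even units = $1,021,100 ÷ $15.23 = 67,045.31; break-even revenue = 67,045.31 × $52.17 = $3,497,753.58.
Actual sales revenue = 174,880 × $52.17 = $9,123,489.60.
Margin of safety = $9,123,489.60 − $3,497,753.58 = $5,625,736.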